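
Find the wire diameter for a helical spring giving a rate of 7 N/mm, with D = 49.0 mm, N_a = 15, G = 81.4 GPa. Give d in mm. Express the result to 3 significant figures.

5.90 mm

d = (8D³N_a·k / G)^(1/4) = (8·49.0³·15·7 / (81.4×10³))^0.25
  = (1214.1)^0.25 = 5.9028 mm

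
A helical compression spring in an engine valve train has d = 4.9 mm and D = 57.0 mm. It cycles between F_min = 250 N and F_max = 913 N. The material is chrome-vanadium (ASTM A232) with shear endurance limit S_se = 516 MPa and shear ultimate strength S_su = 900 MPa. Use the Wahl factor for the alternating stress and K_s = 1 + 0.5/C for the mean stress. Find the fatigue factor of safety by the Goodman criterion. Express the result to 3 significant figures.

C = D/d = 57.0/4.9 = 11.6327; K_W = (4C−1)/(4C−4)+0.615/C = 1.1234; K_s = 1+0.5/C = 1.0430
F_a = (F_max−F_min)/2 = 331.5 N; F_m = (F_max+F_min)/2 = 581.5 N
τ_a = K_W·8F_aD/(πd³) = 1.1234 × 408.99 = 459.46 MPa
τ_m = K_s·8F_mD/(πd³) = 1.0430 × 717.42 = 748.26 MPa
Goodman: 1/n_f = τ_a/S_se + τ_m/S_su = 459.46/516 + 748.26/900 = 0.89042 + 0.83140 = 1.7218
n_f = 1/1.7218 = 0.5808

0.581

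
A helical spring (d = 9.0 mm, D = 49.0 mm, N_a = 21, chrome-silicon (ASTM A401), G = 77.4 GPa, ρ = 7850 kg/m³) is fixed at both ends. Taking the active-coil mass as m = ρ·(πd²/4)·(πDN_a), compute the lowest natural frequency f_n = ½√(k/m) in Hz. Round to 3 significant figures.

k = Gd⁴/(8D³N_a) = (77.4×10³)(9.0⁴)/(8·49.0³·21) = 25.693 N/mm = 25693 N/m
Wire length L = πDN_a = π·49.0·21 = 3232.7 mm
m = ρ·(πd²/4)·L = 7850 × 63.617×10⁻⁶ m² × 3.2327 m = 1.6144 kg
f_n = ½√(k/m) = 0.5·√(25693/1.6144) = 0.5·√(15915) = 63.077 Hz

63.1 Hz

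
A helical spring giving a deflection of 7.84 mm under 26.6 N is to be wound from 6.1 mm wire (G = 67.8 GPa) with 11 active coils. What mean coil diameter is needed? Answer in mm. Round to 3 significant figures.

Required rate k = F/δ = 26.6/7.84 = 3.3929 N/mm
D = (Gd⁴/(8N_a·k))^(1/3) = (67.8×10³·6.1⁴/(8·11·3.3929))^(1/3)
  = (314413)^(1/3) = 67.9986 mm

68.0 mm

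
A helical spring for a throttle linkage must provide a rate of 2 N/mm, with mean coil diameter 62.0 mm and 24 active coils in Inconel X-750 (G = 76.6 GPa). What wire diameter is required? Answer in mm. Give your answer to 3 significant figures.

d = (8D³N_a·k / G)^(1/4) = (8·62.0³·24·2 / (76.6×10³))^0.25
  = (1194.8)^0.25 = 5.8792 mm

5.88 mm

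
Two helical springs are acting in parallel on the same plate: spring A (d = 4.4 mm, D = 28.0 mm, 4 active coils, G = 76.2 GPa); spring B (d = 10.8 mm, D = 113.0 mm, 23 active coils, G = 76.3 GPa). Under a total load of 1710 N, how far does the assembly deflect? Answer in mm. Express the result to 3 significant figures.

38.4 mm

k_A = Gd⁴/(8D³N_a) = (76.2×10³)(4.4⁴)/(8·28.0³·4) = 40.658 N/mm
k_B = Gd⁴/(8D³N_a) = (76.3×10³)(10.8⁴)/(8·113.0³·23) = 3.9099 N/mm
Parallel: k_eq = 40.658 + 3.9099 = 44.567 N/mm
δ = F/k_eq = 1710/44.567 = 38.369 mm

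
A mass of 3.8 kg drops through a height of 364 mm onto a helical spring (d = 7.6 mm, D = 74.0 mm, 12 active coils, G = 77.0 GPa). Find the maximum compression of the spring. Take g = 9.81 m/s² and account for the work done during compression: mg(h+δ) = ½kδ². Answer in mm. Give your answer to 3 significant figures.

70.0 mm

k = Gd⁴/(8D³N_a) = (77.0×10³)(7.6⁴)/(8·74.0³·12) = 6.6036 N/mm
W = mg = 3.8 × 9.81 = 37.278 N
½kδ² − Wδ − Wh = 0 → δ = (W + √(W² + 2kWh))/k
δ = (37.278 + √(1389.6 + 179210))/6.6036 = (37.278 + 424.97)/6.6036 = 70 mm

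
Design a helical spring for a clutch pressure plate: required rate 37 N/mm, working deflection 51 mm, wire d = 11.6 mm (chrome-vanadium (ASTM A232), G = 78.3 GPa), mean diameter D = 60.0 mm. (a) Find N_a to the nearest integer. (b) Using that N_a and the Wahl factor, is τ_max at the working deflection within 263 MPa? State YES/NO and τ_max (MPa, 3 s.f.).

N_a = Gd⁴/(8D³k) = (78.3×10³)(11.6⁴)/(8·60.0³·37) = 22.17 → N_a = 22
Actual rate k = Gd⁴/(8D³·22) = 37.293 N/mm
Working load F = kδ = 37.293·51 = 1901.9 N
C = 60.0/11.6 = 5.1724; K_W = (4C−1)/(4C−4)+0.615/C = 1.2987
τ_max = K_W·8FD/(πd³) = 1.2987·186.17 = 241.77 MPa
τ_max ≤ 263 MPa → acceptable

(a) 22 coils; (b) YES, τ_max = 242 MPa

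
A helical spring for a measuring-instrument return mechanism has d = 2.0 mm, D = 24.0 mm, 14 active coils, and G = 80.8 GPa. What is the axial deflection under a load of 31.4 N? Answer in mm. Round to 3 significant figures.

37.6 mm

k = Gd⁴/(8D³N_a) = (80.8×10³)(2.0⁴)/(8·24.0³·14) = 0.83499 N/mm
δ = F/k = 31.4 / 0.83499 = 37.605 mm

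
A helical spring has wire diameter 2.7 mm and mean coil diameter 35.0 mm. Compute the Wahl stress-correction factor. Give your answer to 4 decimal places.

C = D/d = 35.0/2.7 = 12.9630
K_W = (4C−1)/(4C−4) + 0.615/C = 50.852/47.852 + 0.0474 = 1.1101

1.1101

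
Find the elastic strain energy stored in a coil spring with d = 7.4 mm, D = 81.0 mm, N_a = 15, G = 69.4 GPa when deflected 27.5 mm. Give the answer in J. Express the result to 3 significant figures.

k = Gd⁴/(8D³N_a) = (69.4×10³)(7.4⁴)/(8·81.0³·15) = 3.2632 N/mm
U = ½kδ² = 0.5 × 3.2632 × 27.5² = 1233.9 N·mm = 1.2339 J

1.23 J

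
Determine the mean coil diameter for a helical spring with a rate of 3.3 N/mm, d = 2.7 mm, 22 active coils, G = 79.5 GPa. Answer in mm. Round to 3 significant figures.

19.4 mm

D = (Gd⁴/(8N_a·k))^(1/3) = (79.5×10³·2.7⁴/(8·22·3.3))^(1/3)
  = (7274.37)^(1/3) = 19.3760 mm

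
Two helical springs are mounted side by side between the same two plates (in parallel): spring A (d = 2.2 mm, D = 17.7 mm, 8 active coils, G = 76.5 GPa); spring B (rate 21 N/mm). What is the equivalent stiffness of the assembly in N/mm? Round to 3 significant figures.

26.0 N/mm

k_A = Gd⁴/(8D³N_a) = (76.5×10³)(2.2⁴)/(8·17.7³·8) = 5.0495 N/mm
Parallel: k_eq = 5.0495 + 21 = 26.05 N/mm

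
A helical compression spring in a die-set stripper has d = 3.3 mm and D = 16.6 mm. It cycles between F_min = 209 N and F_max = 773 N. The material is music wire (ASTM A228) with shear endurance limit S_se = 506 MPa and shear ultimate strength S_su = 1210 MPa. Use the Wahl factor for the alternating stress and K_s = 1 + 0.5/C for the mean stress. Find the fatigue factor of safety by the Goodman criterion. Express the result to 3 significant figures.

C = D/d = 16.6/3.3 = 5.0303; K_W = (4C−1)/(4C−4)+0.615/C = 1.3083; K_s = 1+0.5/C = 1.0994
F_a = (F_max−F_min)/2 = 282 N; F_m = (F_max+F_min)/2 = 491 N
τ_a = K_W·8F_aD/(πd³) = 1.3083 × 331.71 = 433.99 MPa
τ_m = K_s·8F_mD/(πd³) = 1.0994 × 577.55 = 634.95 MPa
Goodman: 1/n_f = τ_a/S_se + τ_m/S_su = 433.99/506 + 634.95/1210 = 0.85769 + 0.52476 = 1.3824
n_f = 1/1.3824 = 0.7234

0.723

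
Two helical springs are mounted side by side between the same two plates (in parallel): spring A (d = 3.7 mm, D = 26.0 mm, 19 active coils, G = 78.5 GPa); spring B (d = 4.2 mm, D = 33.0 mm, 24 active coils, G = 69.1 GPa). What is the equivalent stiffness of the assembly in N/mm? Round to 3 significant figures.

k_A = Gd⁴/(8D³N_a) = (78.5×10³)(3.7⁴)/(8·26.0³·19) = 5.507 N/mm
k_B = Gd⁴/(8D³N_a) = (69.1×10³)(4.2⁴)/(8·33.0³·24) = 3.1162 N/mm
Parallel: k_eq = 5.507 + 3.1162 = 8.6232 N/mm

8.62 N/mm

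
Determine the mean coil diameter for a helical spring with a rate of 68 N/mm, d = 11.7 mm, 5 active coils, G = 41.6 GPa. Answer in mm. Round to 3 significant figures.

D = (Gd⁴/(8N_a·k))^(1/3) = (41.6×10³·11.7⁴/(8·5·68))^(1/3)
  = (286595)^(1/3) = 65.9309 mm

65.9 mm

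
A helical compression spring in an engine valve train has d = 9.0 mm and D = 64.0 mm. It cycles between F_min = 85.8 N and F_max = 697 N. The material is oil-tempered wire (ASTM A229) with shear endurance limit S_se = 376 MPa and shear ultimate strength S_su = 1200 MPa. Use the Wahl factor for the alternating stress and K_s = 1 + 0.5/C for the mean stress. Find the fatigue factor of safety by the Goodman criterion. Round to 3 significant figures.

C = D/d = 64.0/9.0 = 7.1111; K_W = (4C−1)/(4C−4)+0.615/C = 1.2092; K_s = 1+0.5/C = 1.0703
F_a = (F_max−F_min)/2 = 305.6 N; F_m = (F_max+F_min)/2 = 391.4 N
τ_a = K_W·8F_aD/(πd³) = 1.2092 × 68.32 = 82.613 MPa
τ_m = K_s·8F_mD/(πd³) = 1.0703 × 87.501 = 93.653 MPa
Goodman: 1/n_f = τ_a/S_se + τ_m/S_su = 82.613/376 + 93.653/1200 = 0.21972 + 0.07804 = 0.29776
n_f = 1/0.29776 = 3.358

3.36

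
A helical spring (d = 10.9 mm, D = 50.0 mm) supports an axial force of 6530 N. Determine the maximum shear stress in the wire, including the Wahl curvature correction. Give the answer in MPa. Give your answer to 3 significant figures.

Spring index C = D/d = 50.0/10.9 = 4.5872
K_W = (4C−1)/(4C−4) + 0.615/C = 17.349/14.349 + 0.1341 = 1.3431
τ₀ = 8FD/(πd³) = 8·6530·50.0/(π·10.9³) = 2.612e+06/4068.5 = 642.01 MPa
τ_max = K·τ₀ = 1.3431 × 642.01 = 862.32 MPa

862 MPa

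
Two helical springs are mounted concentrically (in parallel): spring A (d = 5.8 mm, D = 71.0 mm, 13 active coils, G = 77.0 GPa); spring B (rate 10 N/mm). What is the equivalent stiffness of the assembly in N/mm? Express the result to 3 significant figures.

k_A = Gd⁴/(8D³N_a) = (77.0×10³)(5.8⁴)/(8·71.0³·13) = 2.341 N/mm
Parallel: k_eq = 2.341 + 10 = 12.341 N/mm

12.3 N/mm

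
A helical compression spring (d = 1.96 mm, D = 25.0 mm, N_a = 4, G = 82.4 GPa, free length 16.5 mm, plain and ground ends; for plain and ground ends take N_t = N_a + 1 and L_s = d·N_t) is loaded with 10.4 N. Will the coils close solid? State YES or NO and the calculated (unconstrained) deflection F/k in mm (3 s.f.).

k = Gd⁴/(8D³N_a) = (82.4×10³)(1.96⁴)/(8·25.0³·4) = 2.4321 N/mm
N_t = 5; L_s = 1.96·5 = 9.8 mm; δ_solid = L₀ − L_s = 16.5 − 9.8 = 6.7 mm
δ = F/k = 10.4/2.4321 = 4.2761 mm
δ < δ_solid → spring does not go solid

NO, δ = 4.28 mm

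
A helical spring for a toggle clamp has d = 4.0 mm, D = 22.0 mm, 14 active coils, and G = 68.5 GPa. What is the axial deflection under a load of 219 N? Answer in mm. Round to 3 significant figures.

k = Gd⁴/(8D³N_a) = (68.5×10³)(4.0⁴)/(8·22.0³·14) = 14.704 N/mm
δ = F/k = 219 / 14.704 = 14.894 mm

14.9 mm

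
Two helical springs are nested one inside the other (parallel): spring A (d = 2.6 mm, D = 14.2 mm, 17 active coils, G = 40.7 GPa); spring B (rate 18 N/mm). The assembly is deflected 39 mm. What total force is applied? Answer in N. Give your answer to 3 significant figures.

k_A = Gd⁴/(8D³N_a) = (40.7×10³)(2.6⁴)/(8·14.2³·17) = 4.7762 N/mm
Parallel: k_eq = 4.7762 + 18 = 22.776 N/mm
F = k_eq·δ = 22.776·39 = 888.27 N

888 N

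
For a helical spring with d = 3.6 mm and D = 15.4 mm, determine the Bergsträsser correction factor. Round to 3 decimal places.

C = D/d = 15.4/3.6 = 4.2778
K_B = (4C+2)/(4C−3) = 19.111/14.111 = 1.3543

1.354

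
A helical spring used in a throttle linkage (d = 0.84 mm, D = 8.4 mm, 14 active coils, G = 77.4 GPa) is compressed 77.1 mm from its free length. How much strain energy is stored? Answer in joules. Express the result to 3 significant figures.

1.73 J

k = Gd⁴/(8D³N_a) = (77.4×10³)(0.84⁴)/(8·8.4³·14) = 0.5805 N/mm
U = ½kδ² = 0.5 × 0.5805 × 77.1² = 1725.4 N·mm = 1.7254 J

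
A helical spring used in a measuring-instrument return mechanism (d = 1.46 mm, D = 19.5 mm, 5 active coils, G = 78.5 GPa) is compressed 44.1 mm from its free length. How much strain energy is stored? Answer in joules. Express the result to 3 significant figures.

k = Gd⁴/(8D³N_a) = (78.5×10³)(1.46⁴)/(8·19.5³·5) = 1.2026 N/mm
U = ½kδ² = 0.5 × 1.2026 × 44.1² = 1169.4 N·mm = 1.1694 J

1.17 J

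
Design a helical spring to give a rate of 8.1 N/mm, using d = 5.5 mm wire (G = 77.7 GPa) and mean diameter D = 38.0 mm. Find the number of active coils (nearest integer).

20

N_a = Gd⁴/(8D³k) = (77.7×10³ × 5.5⁴)/(8 × 38.0³ × 8.1)
    = 7.11004e+07 / 3.55571e+06 = 20 → 20 coils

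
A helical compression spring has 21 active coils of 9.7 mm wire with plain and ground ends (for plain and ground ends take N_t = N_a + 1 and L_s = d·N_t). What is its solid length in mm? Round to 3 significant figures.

plain and ground ends: N_t = N_a + 1 = 21 + 1 = 22
L_s = d·N_t = 9.7 × 22 = 213.4 mm

213 mm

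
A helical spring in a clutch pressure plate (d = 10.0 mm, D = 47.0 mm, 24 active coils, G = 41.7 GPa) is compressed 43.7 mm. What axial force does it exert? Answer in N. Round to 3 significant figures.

914 N

k = Gd⁴/(8D³N_a) = (41.7×10³)(10.0⁴)/(8·47.0³·24) = 20.919 N/mm
F = k·δ = 20.919 × 43.7 = 914.16 N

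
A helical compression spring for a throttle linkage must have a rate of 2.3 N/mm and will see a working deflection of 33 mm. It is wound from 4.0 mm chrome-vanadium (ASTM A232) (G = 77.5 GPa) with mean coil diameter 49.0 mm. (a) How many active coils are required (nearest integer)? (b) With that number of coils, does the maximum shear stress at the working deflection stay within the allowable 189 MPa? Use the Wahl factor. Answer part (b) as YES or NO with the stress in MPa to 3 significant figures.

N_a = Gd⁴/(8D³k) = (77.5×10³)(4.0⁴)/(8·49.0³·2.3) = 9.165 → N_a = 9
Actual rate k = Gd⁴/(8D³·9) = 2.3422 N/mm
Working load F = kδ = 2.3422·33 = 77.292 N
C = 49.0/4.0 = 12.2500; K_W = (4C−1)/(4C−4)+0.615/C = 1.1169
τ_max = K_W·8FD/(πd³) = 1.1169·150.69 = 168.3 MPa
τ_max ≤ 189 MPa → acceptable

(a) 9 coils; (b) YES, τ_max = 168 MPa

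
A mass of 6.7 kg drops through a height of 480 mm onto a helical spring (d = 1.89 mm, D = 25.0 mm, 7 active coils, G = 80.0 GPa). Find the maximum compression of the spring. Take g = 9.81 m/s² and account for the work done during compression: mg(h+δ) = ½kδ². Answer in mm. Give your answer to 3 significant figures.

296 mm

k = Gd⁴/(8D³N_a) = (80.0×10³)(1.89⁴)/(8·25.0³·7) = 1.1666 N/mm
W = mg = 6.7 × 9.81 = 65.727 N
½kδ² − Wδ − Wh = 0 → δ = (W + √(W² + 2kWh))/k
δ = (65.727 + √(4320 + 73611.3))/1.1666 = (65.727 + 279.16)/1.1666 = 295.63 mm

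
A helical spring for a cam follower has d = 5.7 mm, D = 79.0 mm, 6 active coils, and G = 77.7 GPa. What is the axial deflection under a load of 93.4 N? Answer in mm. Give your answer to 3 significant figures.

k = Gd⁴/(8D³N_a) = (77.7×10³)(5.7⁴)/(8·79.0³·6) = 3.4658 N/mm
δ = F/k = 93.4 / 3.4658 = 26.949 mm

26.9 mm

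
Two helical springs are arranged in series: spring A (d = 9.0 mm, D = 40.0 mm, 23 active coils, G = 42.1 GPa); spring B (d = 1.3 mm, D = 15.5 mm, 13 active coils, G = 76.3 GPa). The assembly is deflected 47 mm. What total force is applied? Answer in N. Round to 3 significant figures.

k_A = Gd⁴/(8D³N_a) = (42.1×10³)(9.0⁴)/(8·40.0³·23) = 23.456 N/mm
k_B = Gd⁴/(8D³N_a) = (76.3×10³)(1.3⁴)/(8·15.5³·13) = 0.56269 N/mm
Series: 1/k_eq = 1/23.456 + 1/0.56269 = 1.8198; k_eq = 0.54951 N/mm
F = k_eq·δ = 0.54951·47 = 25.827 N

25.8 N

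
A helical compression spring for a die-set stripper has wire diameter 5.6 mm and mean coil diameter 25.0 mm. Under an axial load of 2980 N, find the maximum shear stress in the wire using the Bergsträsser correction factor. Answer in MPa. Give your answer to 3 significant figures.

Spring index C = D/d = 25.0/5.6 = 4.4643
K_B = (4C+2)/(4C−3) = 19.857/14.857 = 1.3365
τ₀ = 8FD/(πd³) = 8·2980·25.0/(π·5.6³) = 596000/551.71 = 1080.3 MPa
τ_max = K·τ₀ = 1.3365 × 1080.3 = 1443.8 MPa

1440 MPa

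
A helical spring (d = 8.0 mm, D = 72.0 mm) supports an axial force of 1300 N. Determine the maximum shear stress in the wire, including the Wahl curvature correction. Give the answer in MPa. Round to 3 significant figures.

Spring index C = D/d = 72.0/8.0 = 9.0000
K_W = (4C−1)/(4C−4) + 0.615/C = 35.000/32.000 + 0.0683 = 1.1621
τ₀ = 8FD/(πd³) = 8·1300·72.0/(π·8.0³) = 748800/1608.5 = 465.53 MPa
τ_max = K·τ₀ = 1.1621 × 465.53 = 540.98 MPa

541 MPa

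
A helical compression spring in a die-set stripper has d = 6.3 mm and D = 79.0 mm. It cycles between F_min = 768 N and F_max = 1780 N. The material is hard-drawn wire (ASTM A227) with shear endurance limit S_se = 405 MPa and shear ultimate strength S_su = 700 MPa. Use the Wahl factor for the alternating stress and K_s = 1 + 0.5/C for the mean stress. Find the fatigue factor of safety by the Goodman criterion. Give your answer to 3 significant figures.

C = D/d = 79.0/6.3 = 12.5397; K_W = (4C−1)/(4C−4)+0.615/C = 1.1140; K_s = 1+0.5/C = 1.0399
F_a = (F_max−F_min)/2 = 506 N; F_m = (F_max+F_min)/2 = 1274 N
τ_a = K_W·8F_aD/(πd³) = 1.1140 × 407.1 = 453.52 MPa
τ_m = K_s·8F_mD/(πd³) = 1.0399 × 1025 = 1065.8 MPa
Goodman: 1/n_f = τ_a/S_se + τ_m/S_su = 453.52/405 + 1065.8/700 = 1.11980 + 1.52264 = 2.6424
n_f = 1/2.6424 = 0.3784

0.378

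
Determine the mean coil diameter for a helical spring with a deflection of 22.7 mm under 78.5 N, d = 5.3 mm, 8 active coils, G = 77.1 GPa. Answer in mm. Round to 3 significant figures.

Required rate k = F/δ = 78.5/22.7 = 3.4581 N/mm
D = (Gd⁴/(8N_a·k))^(1/3) = (77.1×10³·5.3⁴/(8·8·3.4581))^(1/3)
  = (274874)^(1/3) = 65.0197 mm

65.0 mm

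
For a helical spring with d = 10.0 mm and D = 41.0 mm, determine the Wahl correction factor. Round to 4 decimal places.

1.3919

C = D/d = 41.0/10.0 = 4.1000
K_W = (4C−1)/(4C−4) + 0.615/C = 15.400/12.400 + 0.1500 = 1.3919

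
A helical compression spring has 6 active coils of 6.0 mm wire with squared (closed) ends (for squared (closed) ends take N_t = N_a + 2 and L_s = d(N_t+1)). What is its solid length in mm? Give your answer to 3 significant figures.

squared (closed) ends: N_t = N_a + 2 = 6 + 2 = 8
L_s = d·(N_t+1) = 6.0 × 9 = 54 mm

54.0 mm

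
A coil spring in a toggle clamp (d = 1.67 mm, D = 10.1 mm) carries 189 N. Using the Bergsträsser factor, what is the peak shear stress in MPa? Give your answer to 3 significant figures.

1290 MPa

Spring index C = D/d = 10.1/1.67 = 6.0479
K_B = (4C+2)/(4C−3) = 26.192/21.192 = 1.2359
τ₀ = 8FD/(πd³) = 8·189·10.1/(π·1.67³) = 15271.2/14.632 = 1043.7 MPa
τ_max = K·τ₀ = 1.2359 × 1043.7 = 1289.9 MPa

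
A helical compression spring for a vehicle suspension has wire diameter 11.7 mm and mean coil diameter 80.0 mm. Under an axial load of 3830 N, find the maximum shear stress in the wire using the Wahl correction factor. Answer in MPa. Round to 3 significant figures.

Spring index C = D/d = 80.0/11.7 = 6.8376
K_W = (4C−1)/(4C−4) + 0.615/C = 26.350/23.350 + 0.0899 = 1.2184
τ₀ = 8FD/(πd³) = 8·3830·80.0/(π·11.7³) = 2.4512e+06/5031.6 = 487.16 MPa
τ_max = K·τ₀ = 1.2184 × 487.16 = 593.57 MPa

594 MPa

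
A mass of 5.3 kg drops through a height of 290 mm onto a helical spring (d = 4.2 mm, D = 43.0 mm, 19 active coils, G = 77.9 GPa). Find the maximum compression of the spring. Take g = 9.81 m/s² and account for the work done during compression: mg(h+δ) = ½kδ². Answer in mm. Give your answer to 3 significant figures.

k = Gd⁴/(8D³N_a) = (77.9×10³)(4.2⁴)/(8·43.0³·19) = 2.0058 N/mm
W = mg = 5.3 × 9.81 = 51.993 N
½kδ² − Wδ − Wh = 0 → δ = (W + √(W² + 2kWh))/k
δ = (51.993 + √(2703.3 + 60486.5))/2.0058 = (51.993 + 251.38)/2.0058 = 151.25 mm

151 mm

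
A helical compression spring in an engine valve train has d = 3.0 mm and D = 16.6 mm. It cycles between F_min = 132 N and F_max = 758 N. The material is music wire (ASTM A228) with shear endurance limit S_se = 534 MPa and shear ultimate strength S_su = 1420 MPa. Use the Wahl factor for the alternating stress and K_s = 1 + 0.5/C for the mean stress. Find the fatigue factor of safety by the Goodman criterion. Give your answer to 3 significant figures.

C = D/d = 16.6/3.0 = 5.5333; K_W = (4C−1)/(4C−4)+0.615/C = 1.2766; K_s = 1+0.5/C = 1.0904
F_a = (F_max−F_min)/2 = 313 N; F_m = (F_max+F_min)/2 = 445 N
τ_a = K_W·8F_aD/(πd³) = 1.2766 × 490.04 = 625.57 MPa
τ_m = K_s·8F_mD/(πd³) = 1.0904 × 696.7 = 759.65 MPa
Goodman: 1/n_f = τ_a/S_se + τ_m/S_su = 625.57/534 + 759.65/1420 = 1.17149 + 0.53497 = 1.7065
n_f = 1/1.7065 = 0.586

0.586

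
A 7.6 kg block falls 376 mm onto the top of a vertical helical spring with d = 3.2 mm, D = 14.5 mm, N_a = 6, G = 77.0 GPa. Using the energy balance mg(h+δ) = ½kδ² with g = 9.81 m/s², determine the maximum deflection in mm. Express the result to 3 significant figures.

33.3 mm

k = Gd⁴/(8D³N_a) = (77.0×10³)(3.2⁴)/(8·14.5³·6) = 55.175 N/mm
W = mg = 7.6 × 9.81 = 74.556 N
½kδ² − Wδ − Wh = 0 → δ = (W + √(W² + 2kWh))/k
δ = (74.556 + √(5558.6 + 3.09347e+06))/55.175 = (74.556 + 1760.4)/55.175 = 33.257 mm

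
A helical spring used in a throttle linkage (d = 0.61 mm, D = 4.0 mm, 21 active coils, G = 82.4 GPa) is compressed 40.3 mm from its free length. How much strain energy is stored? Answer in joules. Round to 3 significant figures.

k = Gd⁴/(8D³N_a) = (82.4×10³)(0.61⁴)/(8·4.0³·21) = 1.0611 N/mm
U = ½kδ² = 0.5 × 1.0611 × 40.3² = 861.66 N·mm = 0.86166 J

0.862 J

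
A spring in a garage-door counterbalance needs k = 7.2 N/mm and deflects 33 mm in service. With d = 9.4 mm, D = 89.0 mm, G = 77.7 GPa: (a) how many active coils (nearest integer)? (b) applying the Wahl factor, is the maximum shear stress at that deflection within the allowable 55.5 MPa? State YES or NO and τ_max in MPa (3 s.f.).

N_a = Gd⁴/(8D³k) = (77.7×10³)(9.4⁴)/(8·89.0³·7.2) = 14.94 → N_a = 15
Actual rate k = Gd⁴/(8D³·15) = 7.171 N/mm
Working load F = kδ = 7.171·33 = 236.64 N
C = 89.0/9.4 = 9.4681; K_W = (4C−1)/(4C−4)+0.615/C = 1.1535
τ_max = K_W·8FD/(πd³) = 1.1535·64.572 = 74.485 MPa
τ_max > 55.5 MPa → exceeds allowable

(a) 15 coils; (b) NO, τ_max = 74.5 MPa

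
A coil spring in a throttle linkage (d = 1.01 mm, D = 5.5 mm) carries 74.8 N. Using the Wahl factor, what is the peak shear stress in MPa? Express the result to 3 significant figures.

Spring index C = D/d = 5.5/1.01 = 5.4455
K_W = (4C−1)/(4C−4) + 0.615/C = 20.782/17.782 + 0.1129 = 1.2816
τ₀ = 8FD/(πd³) = 8·74.8·5.5/(π·1.01³) = 3291.2/3.2368 = 1016.8 MPa
τ_max = K·τ₀ = 1.2816 × 1016.8 = 1303.2 MPa

1300 MPa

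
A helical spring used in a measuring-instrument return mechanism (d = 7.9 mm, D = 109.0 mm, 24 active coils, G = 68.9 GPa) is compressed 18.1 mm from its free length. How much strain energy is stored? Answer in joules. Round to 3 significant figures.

k = Gd⁴/(8D³N_a) = (68.9×10³)(7.9⁴)/(8·109.0³·24) = 1.0793 N/mm
U = ½kδ² = 0.5 × 1.0793 × 18.1² = 176.8 N·mm = 0.1768 J

0.177 J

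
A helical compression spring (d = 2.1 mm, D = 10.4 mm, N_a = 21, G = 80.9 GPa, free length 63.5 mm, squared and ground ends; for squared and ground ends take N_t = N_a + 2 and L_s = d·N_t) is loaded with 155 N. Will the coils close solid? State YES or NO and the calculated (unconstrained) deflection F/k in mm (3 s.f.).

YES, δ = 18.6 mm

k = Gd⁴/(8D³N_a) = (80.9×10³)(2.1⁴)/(8·10.4³·21) = 8.3256 N/mm
N_t = 23; L_s = 2.1·23 = 48.3 mm; δ_solid = L₀ − L_s = 63.5 − 48.3 = 15.2 mm
δ = F/k = 155/8.3256 = 18.617 mm
δ ≥ δ_solid → spring goes solid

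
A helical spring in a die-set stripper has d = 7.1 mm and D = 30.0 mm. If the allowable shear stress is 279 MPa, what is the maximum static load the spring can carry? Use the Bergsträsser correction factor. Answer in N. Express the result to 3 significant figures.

961 N

C = D/d = 30.0/7.1 = 4.2254
K_B = (4C+2)/(4C−3) = 18.901/13.901 = 1.3597
τ_max = K·8FD/(πd³) → F_max = τ_allow·πd³/(8DK)
F_max = 279·π·7.1³/(8·30.0·1.3597) = 3.1371e+05/326.32 = 961.35 N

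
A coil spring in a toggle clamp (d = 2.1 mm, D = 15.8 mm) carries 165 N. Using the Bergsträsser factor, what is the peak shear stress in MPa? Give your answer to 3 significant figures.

849 MPa

Spring index C = D/d = 15.8/2.1 = 7.5238
K_B = (4C+2)/(4C−3) = 32.095/27.095 = 1.1845
τ₀ = 8FD/(πd³) = 8·165·15.8/(π·2.1³) = 20856/29.094 = 716.84 MPa
τ_max = K·τ₀ = 1.1845 × 716.84 = 849.12 MPa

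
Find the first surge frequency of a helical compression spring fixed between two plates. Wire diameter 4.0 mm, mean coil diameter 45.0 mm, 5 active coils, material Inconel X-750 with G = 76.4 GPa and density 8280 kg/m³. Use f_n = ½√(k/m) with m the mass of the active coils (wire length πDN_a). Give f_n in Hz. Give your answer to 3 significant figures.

135 Hz

k = Gd⁴/(8D³N_a) = (76.4×10³)(4.0⁴)/(8·45.0³·5) = 5.3658 N/mm = 5365.8 N/m
Wire length L = πDN_a = π·45.0·5 = 706.86 mm
m = ρ·(πd²/4)·L = 8280 × 12.566×10⁻⁶ m² × 0.70686 m = 0.073548 kg
f_n = ½√(k/m) = 0.5·√(5365.8/0.073548) = 0.5·√(72956) = 135.05 Hz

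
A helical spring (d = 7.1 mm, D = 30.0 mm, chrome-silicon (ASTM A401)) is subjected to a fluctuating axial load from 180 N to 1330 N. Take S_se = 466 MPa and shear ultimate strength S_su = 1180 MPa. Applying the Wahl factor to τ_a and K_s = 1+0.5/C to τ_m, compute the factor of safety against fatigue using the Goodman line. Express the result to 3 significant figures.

1.94

C = D/d = 30.0/7.1 = 4.2254; K_W = (4C−1)/(4C−4)+0.615/C = 1.3781; K_s = 1+0.5/C = 1.1183
F_a = (F_max−F_min)/2 = 575 N; F_m = (F_max+F_min)/2 = 755 N
τ_a = K_W·8F_aD/(πd³) = 1.3781 × 122.73 = 169.13 MPa
τ_m = K_s·8F_mD/(πd³) = 1.1183 × 161.15 = 180.22 MPa
Goodman: 1/n_f = τ_a/S_se + τ_m/S_su = 169.13/466 + 180.22/1180 = 0.36295 + 0.15273 = 0.51568
n_f = 1/0.51568 = 1.939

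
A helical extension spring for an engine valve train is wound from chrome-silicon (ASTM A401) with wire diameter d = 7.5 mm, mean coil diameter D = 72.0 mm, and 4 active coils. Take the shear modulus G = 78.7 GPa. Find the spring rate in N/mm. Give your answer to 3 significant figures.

k = Gd⁴/(8D³N_a) = (78.7×10³ × 7.5⁴) / (8 × 72.0³ × 4)
  = 2.49012e+08 / 1.19439e+07 = 20.848 N/mm

20.8 N/mm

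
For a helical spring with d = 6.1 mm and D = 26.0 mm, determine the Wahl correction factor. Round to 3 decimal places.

1.374

C = D/d = 26.0/6.1 = 4.2623
K_W = (4C−1)/(4C−4) + 0.615/C = 16.049/13.049 + 0.1443 = 1.3742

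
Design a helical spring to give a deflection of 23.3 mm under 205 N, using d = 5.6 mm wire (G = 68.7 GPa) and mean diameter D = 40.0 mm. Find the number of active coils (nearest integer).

Required rate k = F/δ = 205/23.3 = 8.7983 N/mm
N_a = Gd⁴/(8D³k) = (68.7×10³ × 5.6⁴)/(8 × 40.0³ × 8.7983)
    = 6.7563e+07 / 4.50472e+06 = 15 → 15 coils

15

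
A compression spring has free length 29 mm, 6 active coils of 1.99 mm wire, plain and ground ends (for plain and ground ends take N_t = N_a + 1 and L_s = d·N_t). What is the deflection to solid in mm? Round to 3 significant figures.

15.1 mm

N_t = 7; L_s = 1.99·7 = 13.93 mm
δ_solid = L₀ − L_s = 29 − 13.93 = 15.07 mm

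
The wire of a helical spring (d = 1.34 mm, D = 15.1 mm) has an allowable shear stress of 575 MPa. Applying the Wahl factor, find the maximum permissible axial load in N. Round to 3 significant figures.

31.9 N

C = D/d = 15.1/1.34 = 11.2687
K_W = (4C−1)/(4C−4) + 0.615/C = 44.075/41.075 + 0.0546 = 1.1276
τ_max = K·8FD/(πd³) → F_max = τ_allow·πd³/(8DK)
F_max = 575·π·1.34³/(8·15.1·1.1276) = 4346.4/136.22 = 31.908 N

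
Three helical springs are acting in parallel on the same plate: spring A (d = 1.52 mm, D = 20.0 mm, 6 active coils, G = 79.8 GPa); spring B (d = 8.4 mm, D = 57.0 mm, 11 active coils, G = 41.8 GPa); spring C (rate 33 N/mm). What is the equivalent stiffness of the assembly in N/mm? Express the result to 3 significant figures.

k_A = Gd⁴/(8D³N_a) = (79.8×10³)(1.52⁴)/(8·20.0³·6) = 1.1093 N/mm
k_B = Gd⁴/(8D³N_a) = (41.8×10³)(8.4⁴)/(8·57.0³·11) = 12.77 N/mm
Parallel: k_eq = 1.1093 + 12.77 + 33 = 46.879 N/mm

46.9 N/mm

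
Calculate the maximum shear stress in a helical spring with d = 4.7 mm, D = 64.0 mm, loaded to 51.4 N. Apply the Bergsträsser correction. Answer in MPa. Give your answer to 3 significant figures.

88.5 MPa

Spring index C = D/d = 64.0/4.7 = 13.6170
K_B = (4C+2)/(4C−3) = 56.468/51.468 = 1.0971
τ₀ = 8FD/(πd³) = 8·51.4·64.0/(π·4.7³) = 26316.8/326.17 = 80.684 MPa
τ_max = K·τ₀ = 1.0971 × 80.684 = 88.523 MPa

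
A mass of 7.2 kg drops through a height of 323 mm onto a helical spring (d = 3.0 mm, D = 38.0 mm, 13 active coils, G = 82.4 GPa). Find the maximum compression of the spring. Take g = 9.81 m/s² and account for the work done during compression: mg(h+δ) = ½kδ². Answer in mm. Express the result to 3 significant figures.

k = Gd⁴/(8D³N_a) = (82.4×10³)(3.0⁴)/(8·38.0³·13) = 1.1696 N/mm
W = mg = 7.2 × 9.81 = 70.632 N
½kδ² − Wδ − Wh = 0 → δ = (W + √(W² + 2kWh))/k
δ = (70.632 + √(4988.9 + 53365.7))/1.1696 = (70.632 + 241.57)/1.1696 = 266.93 mm

267 mm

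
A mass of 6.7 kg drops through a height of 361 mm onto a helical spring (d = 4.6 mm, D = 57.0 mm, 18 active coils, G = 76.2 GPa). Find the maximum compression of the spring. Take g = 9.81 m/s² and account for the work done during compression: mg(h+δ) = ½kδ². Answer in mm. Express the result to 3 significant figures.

251 mm

k = Gd⁴/(8D³N_a) = (76.2×10³)(4.6⁴)/(8·57.0³·18) = 1.2794 N/mm
W = mg = 6.7 × 9.81 = 65.727 N
½kδ² − Wδ − Wh = 0 → δ = (W + √(W² + 2kWh))/k
δ = (65.727 + √(4320 + 60712.8))/1.2794 = (65.727 + 255.02)/1.2794 = 250.7 mm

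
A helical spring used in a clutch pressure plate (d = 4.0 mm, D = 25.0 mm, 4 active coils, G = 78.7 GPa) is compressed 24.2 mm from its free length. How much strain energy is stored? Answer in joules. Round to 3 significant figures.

k = Gd⁴/(8D³N_a) = (78.7×10³)(4.0⁴)/(8·25.0³·4) = 40.294 N/mm
U = ½kδ² = 0.5 × 40.294 × 24.2² = 11799 N·mm = 11.799 J

11.8 J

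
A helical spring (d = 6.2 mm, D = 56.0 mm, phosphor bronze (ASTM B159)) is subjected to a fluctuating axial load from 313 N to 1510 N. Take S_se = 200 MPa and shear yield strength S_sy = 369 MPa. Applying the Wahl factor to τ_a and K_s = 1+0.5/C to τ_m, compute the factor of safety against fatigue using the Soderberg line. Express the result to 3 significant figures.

C = D/d = 56.0/6.2 = 9.0323; K_W = (4C−1)/(4C−4)+0.615/C = 1.1615; K_s = 1+0.5/C = 1.0554
F_a = (F_max−F_min)/2 = 598.5 N; F_m = (F_max+F_min)/2 = 911.5 N
τ_a = K_W·8F_aD/(πd³) = 1.1615 × 358.11 = 415.93 MPa
τ_m = K_s·8F_mD/(πd³) = 1.0554 × 545.39 = 575.58 MPa
Soderberg: 1/n_f = τ_a/S_se + τ_m/S_sy = 415.93/200 + 575.58/369 = 2.07966 + 1.55985 = 3.6395
n_f = 1/3.6395 = 0.2748

0.275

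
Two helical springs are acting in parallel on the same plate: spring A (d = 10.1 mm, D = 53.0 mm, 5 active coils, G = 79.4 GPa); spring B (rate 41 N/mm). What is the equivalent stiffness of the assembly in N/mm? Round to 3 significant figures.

180 N/mm

k_A = Gd⁴/(8D³N_a) = (79.4×10³)(10.1⁴)/(8·53.0³·5) = 138.75 N/mm
Parallel: k_eq = 138.75 + 41 = 179.75 N/mm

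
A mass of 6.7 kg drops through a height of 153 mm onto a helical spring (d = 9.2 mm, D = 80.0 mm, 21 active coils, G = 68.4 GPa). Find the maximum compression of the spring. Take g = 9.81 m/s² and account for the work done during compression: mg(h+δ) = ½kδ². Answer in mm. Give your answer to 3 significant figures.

72.1 mm

k = Gd⁴/(8D³N_a) = (68.4×10³)(9.2⁴)/(8·80.0³·21) = 5.6968 N/mm
W = mg = 6.7 × 9.81 = 65.727 N
½kδ² − Wδ − Wh = 0 → δ = (W + √(W² + 2kWh))/k
δ = (65.727 + √(4320 + 114576))/5.6968 = (65.727 + 344.81)/5.6968 = 72.065 mm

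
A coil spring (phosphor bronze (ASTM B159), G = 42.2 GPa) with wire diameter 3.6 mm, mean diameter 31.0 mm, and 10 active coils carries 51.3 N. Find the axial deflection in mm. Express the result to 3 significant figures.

k = Gd⁴/(8D³N_a) = (42.2×10³)(3.6⁴)/(8·31.0³·10) = 2.974 N/mm
δ = F/k = 51.3 / 2.974 = 17.249 mm

17.2 mm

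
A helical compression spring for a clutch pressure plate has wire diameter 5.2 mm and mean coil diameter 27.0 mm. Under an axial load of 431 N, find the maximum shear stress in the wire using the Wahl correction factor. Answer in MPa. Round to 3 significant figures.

Spring index C = D/d = 27.0/5.2 = 5.1923
K_W = (4C−1)/(4C−4) + 0.615/C = 19.769/16.769 + 0.1184 = 1.2973
τ₀ = 8FD/(πd³) = 8·431·27.0/(π·5.2³) = 93096/441.73 = 210.75 MPa
τ_max = K·τ₀ = 1.2973 × 210.75 = 273.42 MPa

273 MPa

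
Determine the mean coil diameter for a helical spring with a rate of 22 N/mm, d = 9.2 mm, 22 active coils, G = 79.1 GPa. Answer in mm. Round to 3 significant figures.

52.7 mm

D = (Gd⁴/(8N_a·k))^(1/3) = (79.1×10³·9.2⁴/(8·22·22))^(1/3)
  = (146350)^(1/3) = 52.6984 mm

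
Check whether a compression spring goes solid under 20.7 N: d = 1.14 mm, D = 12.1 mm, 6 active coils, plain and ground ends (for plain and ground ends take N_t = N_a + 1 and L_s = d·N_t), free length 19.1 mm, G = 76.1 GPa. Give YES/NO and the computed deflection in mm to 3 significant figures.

YES, δ = 13.7 mm

k = Gd⁴/(8D³N_a) = (76.1×10³)(1.14⁴)/(8·12.1³·6) = 1.5115 N/mm
N_t = 7; L_s = 1.14·7 = 7.98 mm; δ_solid = L₀ − L_s = 19.1 − 7.98 = 11.12 mm
δ = F/k = 20.7/1.5115 = 13.695 mm
δ ≥ δ_solid → spring goes solid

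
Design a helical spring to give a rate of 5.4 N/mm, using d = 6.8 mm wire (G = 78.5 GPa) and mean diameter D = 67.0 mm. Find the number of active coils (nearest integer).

13

N_a = Gd⁴/(8D³k) = (78.5×10³ × 6.8⁴)/(8 × 67.0³ × 5.4)
    = 1.67844e+08 / 1.2993e+07 = 12.92 → 13 coils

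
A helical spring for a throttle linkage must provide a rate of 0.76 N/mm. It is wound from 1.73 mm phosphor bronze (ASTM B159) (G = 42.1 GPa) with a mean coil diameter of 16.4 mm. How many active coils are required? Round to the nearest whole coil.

N_a = Gd⁴/(8D³k) = (42.1×10³ × 1.73⁴)/(8 × 16.4³ × 0.76)
    = 377109 / 26818.5 = 14.06 → 14 coils

14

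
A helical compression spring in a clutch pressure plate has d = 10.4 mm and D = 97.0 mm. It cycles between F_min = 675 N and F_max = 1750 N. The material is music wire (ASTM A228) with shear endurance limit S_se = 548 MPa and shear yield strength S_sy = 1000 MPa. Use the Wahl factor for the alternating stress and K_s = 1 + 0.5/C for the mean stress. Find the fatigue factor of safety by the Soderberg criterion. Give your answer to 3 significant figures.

C = D/d = 97.0/10.4 = 9.3269; K_W = (4C−1)/(4C−4)+0.615/C = 1.1560; K_s = 1+0.5/C = 1.0536
F_a = (F_max−F_min)/2 = 537.5 N; F_m = (F_max+F_min)/2 = 1212.5 N
τ_a = K_W·8F_aD/(πd³) = 1.1560 × 118.03 = 136.44 MPa
τ_m = K_s·8F_mD/(πd³) = 1.0536 × 266.25 = 280.53 MPa
Soderberg: 1/n_f = τ_a/S_se + τ_m/S_sy = 136.44/548 + 280.53/1000 = 0.24898 + 0.28053 = 0.52951
n_f = 1/0.52951 = 1.889

1.89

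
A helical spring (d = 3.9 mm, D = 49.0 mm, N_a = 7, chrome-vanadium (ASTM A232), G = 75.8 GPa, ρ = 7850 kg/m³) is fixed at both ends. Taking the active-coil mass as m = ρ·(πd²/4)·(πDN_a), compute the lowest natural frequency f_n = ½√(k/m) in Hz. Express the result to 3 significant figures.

81.1 Hz

k = Gd⁴/(8D³N_a) = (75.8×10³)(3.9⁴)/(8·49.0³·7) = 2.6617 N/mm = 2661.7 N/m
Wire length L = πDN_a = π·49.0·7 = 1077.6 mm
m = ρ·(πd²/4)·L = 7850 × 11.946×10⁻⁶ m² × 1.0776 m = 0.10105 kg
f_n = ½√(k/m) = 0.5·√(2661.7/0.10105) = 0.5·√(26340) = 81.148 Hz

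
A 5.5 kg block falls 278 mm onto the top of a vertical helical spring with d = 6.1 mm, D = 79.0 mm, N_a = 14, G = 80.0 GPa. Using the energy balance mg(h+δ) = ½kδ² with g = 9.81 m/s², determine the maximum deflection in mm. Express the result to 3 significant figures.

152 mm

k = Gd⁴/(8D³N_a) = (80.0×10³)(6.1⁴)/(8·79.0³·14) = 2.0059 N/mm
W = mg = 5.5 × 9.81 = 53.955 N
½kδ² − Wδ − Wh = 0 → δ = (W + √(W² + 2kWh))/k
δ = (53.955 + √(2911.1 + 60175.1))/2.0059 = (53.955 + 251.17)/2.0059 = 152.11 mm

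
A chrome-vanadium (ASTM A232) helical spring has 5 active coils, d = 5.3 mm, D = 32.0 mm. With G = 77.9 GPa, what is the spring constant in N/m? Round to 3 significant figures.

46900 N/m

k = Gd⁴/(8D³N_a) = (77.9×10³ × 5.3⁴) / (8 × 32.0³ × 5)
  = 6.14668e+07 / 1.31072e+06 = 46.895 N/mm = 46895 N/m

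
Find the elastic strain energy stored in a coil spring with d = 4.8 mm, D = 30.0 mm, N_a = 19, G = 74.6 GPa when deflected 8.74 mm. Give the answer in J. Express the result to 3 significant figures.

0.369 J

k = Gd⁴/(8D³N_a) = (74.6×10³)(4.8⁴)/(8·30.0³·19) = 9.6493 N/mm
U = ½kδ² = 0.5 × 9.6493 × 8.74² = 368.54 N·mm = 0.36854 J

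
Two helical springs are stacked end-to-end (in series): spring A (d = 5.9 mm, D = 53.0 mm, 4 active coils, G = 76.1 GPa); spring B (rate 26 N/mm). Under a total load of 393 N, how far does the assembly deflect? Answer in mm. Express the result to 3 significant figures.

k_A = Gd⁴/(8D³N_a) = (76.1×10³)(5.9⁴)/(8·53.0³·4) = 19.356 N/mm
Series: 1/k_eq = 1/19.356 + 1/26 = 0.090125; k_eq = 11.096 N/mm
δ = F/k_eq = 393/11.096 = 35.419 mm

35.4 mm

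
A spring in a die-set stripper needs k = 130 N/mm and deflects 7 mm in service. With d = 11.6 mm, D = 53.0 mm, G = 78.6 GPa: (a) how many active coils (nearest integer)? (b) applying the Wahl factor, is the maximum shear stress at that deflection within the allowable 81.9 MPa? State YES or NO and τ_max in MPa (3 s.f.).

(a) 9 coils; (b) NO, τ_max = 108 MPa

N_a = Gd⁴/(8D³k) = (78.6×10³)(11.6⁴)/(8·53.0³·130) = 9.192 → N_a = 9
Actual rate k = Gd⁴/(8D³·9) = 132.77 N/mm
Working load F = kδ = 132.77·7 = 929.38 N
C = 53.0/11.6 = 4.5690; K_W = (4C−1)/(4C−4)+0.615/C = 1.3447
τ_max = K_W·8FD/(πd³) = 1.3447·80.359 = 108.06 MPa
τ_max > 81.9 MPa → exceeds allowable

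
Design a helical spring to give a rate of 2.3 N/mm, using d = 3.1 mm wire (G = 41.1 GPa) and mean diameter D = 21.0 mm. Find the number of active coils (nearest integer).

22

N_a = Gd⁴/(8D³k) = (41.1×10³ × 3.1⁴)/(8 × 21.0³ × 2.3)
    = 3.79567e+06 / 170402 = 22.27 → 22 coils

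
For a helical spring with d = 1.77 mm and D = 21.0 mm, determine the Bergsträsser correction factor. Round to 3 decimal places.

C = D/d = 21.0/1.77 = 11.8644
K_B = (4C+2)/(4C−3) = 49.458/44.458 = 1.1125

1.112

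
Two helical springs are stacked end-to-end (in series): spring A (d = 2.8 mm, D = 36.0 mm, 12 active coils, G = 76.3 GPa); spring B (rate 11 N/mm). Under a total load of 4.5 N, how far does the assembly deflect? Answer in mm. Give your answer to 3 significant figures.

k_A = Gd⁴/(8D³N_a) = (76.3×10³)(2.8⁴)/(8·36.0³·12) = 1.0471 N/mm
Series: 1/k_eq = 1/1.0471 + 1/11 = 1.046; k_eq = 0.95607 N/mm
δ = F/k_eq = 4.5/0.95607 = 4.7068 mm

4.71 mm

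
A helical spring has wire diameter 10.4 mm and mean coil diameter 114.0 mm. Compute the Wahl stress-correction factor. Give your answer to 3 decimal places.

1.131

C = D/d = 114.0/10.4 = 10.9615
K_W = (4C−1)/(4C−4) + 0.615/C = 42.846/39.846 + 0.0561 = 1.1314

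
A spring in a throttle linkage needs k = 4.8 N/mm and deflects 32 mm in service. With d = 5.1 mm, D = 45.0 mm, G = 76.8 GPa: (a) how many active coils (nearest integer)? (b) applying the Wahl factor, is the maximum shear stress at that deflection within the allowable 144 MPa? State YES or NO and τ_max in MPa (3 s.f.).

(a) 15 coils; (b) NO, τ_max = 153 MPa

N_a = Gd⁴/(8D³k) = (76.8×10³)(5.1⁴)/(8·45.0³·4.8) = 14.85 → N_a = 15
Actual rate k = Gd⁴/(8D³·15) = 4.7514 N/mm
Working load F = kδ = 4.7514·32 = 152.05 N
C = 45.0/5.1 = 8.8235; K_W = (4C−1)/(4C−4)+0.615/C = 1.1656
τ_max = K_W·8FD/(πd³) = 1.1656·131.35 = 153.09 MPa
τ_max > 144 MPa → exceeds allowable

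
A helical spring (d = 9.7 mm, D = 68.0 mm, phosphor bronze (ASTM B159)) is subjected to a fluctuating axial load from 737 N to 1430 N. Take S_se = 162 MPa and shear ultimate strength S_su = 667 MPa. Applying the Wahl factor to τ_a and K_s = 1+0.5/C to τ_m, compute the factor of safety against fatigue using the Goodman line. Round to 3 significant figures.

C = D/d = 68.0/9.7 = 7.0103; K_W = (4C−1)/(4C−4)+0.615/C = 1.2125; K_s = 1+0.5/C = 1.0713
F_a = (F_max−F_min)/2 = 346.5 N; F_m = (F_max+F_min)/2 = 1083.5 N
τ_a = K_W·8F_aD/(πd³) = 1.2125 × 65.741 = 79.712 MPa
τ_m = K_s·8F_mD/(πd³) = 1.0713 × 205.57 = 220.23 MPa
Goodman: 1/n_f = τ_a/S_se + τ_m/S_su = 79.712/162 + 220.23/667 = 0.49205 + 0.33019 = 0.82223
n_f = 1/0.82223 = 1.216

1.22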